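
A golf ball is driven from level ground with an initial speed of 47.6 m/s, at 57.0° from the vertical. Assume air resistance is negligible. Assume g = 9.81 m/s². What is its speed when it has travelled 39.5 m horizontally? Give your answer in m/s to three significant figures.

43.1 m/s

Resolve: vₓ = 47.60 sin 57.0° = 39.92 m/s and v_y0 = 47.60 cos 57.0° = 25.92 m/s.
Time to reach x = 39.5 m: t = x/vₓ = 39.5/39.92 = 0.9895 s.
Vertical velocity there: v_y = v_y0 − g t = 25.92 − 9.81 × 0.9895 = 16.22 m/s.
Speed: √(vₓ² + v_y²) = √(39.92² + 16.22²) = 43.09 m/s.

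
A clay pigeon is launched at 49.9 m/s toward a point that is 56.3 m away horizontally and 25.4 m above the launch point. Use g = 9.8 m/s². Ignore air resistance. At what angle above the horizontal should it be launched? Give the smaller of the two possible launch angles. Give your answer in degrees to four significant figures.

31.05°

Trajectory: y = x tanθ − g x² (1 + tan²θ)/(2v₀²). With x = 56.3, y = 25.4, v₀ = 49.9, g = 9.80:
6.238 tan²θ − 56.3 tanθ + (31.64) = 0.
tanθ = [56.3 ± √(56.3² − 4 × 6.238 × (31.64))] / (2 × 6.238) = (56.3 ± 48.79) / 12.48, giving tanθ = 0.6021 or 8.424.
θ = 31.05° or 83.23°; the smaller is 31.05°.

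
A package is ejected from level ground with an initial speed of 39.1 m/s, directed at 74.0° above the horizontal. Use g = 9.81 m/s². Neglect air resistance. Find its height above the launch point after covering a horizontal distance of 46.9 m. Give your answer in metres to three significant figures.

vₓ = 39.10 cos 74.0° = 10.78 m/s; v_y0 = 39.10 sin 74.0° = 37.59 m/s.
At x = 46.9 m, t = x/vₓ = 46.9/10.78 = 4.352 s.
Height: y = v_y0 t − ½ g t² = 37.59 × 4.352 − 4.905 × 4.352² = 163.6 − 92.89 = 70.67 m.

70.7 m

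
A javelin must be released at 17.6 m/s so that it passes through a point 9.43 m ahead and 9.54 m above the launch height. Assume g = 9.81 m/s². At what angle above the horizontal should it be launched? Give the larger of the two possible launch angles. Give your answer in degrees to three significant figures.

Trajectory: y = x tanθ − g x² (1 + tan²θ)/(2v₀²). With x = 9.43, y = 9.54, v₀ = 17.6, g = 9.81:
1.408 tan²θ − 9.43 tanθ + (10.95) = 0.
tanθ = [9.43 ± √(9.43² − 4 × 1.408 × (10.95))] / (2 × 1.408) = (9.43 ± 5.221) / 2.816, giving tanθ = 1.495 or 5.202.
θ = 56.21° or 79.12°; the larger is 79.12°.

79.1°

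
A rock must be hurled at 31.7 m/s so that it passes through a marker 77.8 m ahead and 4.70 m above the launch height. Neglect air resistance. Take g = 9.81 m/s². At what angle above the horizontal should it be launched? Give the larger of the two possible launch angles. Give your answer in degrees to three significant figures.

Trajectory: y = x tanθ − g x² (1 + tan²θ)/(2v₀²). With x = 77.8, y = 4.70, v₀ = 31.7, g = 9.81:
29.54 tan²θ − 77.8 tanθ + (34.24) = 0.
tanθ = [77.8 ± √(77.8² − 4 × 29.54 × (34.24))] / (2 × 29.54) = (77.8 ± 44.79) / 59.09, giving tanθ = 0.5587 or 2.075.
θ = 29.19° or 64.26°; the larger is 64.26°.

64.3°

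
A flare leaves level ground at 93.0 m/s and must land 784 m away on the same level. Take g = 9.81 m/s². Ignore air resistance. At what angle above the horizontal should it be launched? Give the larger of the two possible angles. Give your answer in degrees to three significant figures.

R = v₀² sin 2θ / g gives sin 2θ = gR/v₀² = 9.81·784/93.0² = 0.8892.
2θ = 62.78° or 180° − 62.78° = 117.2°, so θ = 31.39° or 58.61°.
The larger angle is 58.61°.

58.6°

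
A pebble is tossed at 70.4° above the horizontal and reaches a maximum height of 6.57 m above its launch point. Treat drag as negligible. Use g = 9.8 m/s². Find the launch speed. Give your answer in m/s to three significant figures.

At the peak v_y = 0, so v_y0 = √(2gH) = √(2 × 9.80 × 6.57) = 11.35 m/s.
v_y0 = v₀ sin θ ⇒ v₀ = 11.35 / sin 70.4° = 12.05 m/s.

12.0 m/s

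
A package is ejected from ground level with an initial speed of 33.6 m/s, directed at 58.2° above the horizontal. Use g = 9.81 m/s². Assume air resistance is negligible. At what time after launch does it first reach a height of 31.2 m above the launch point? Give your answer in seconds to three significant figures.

1.46 s

Horizontal component vₓ = 33.60 cos 58.2° = 17.71 m/s; vertical v_y0 = 33.60 sin 58.2° = 28.56 m/s.
Height y(t) = 28.56 t − 4.905 t² = 31.2 gives 4.905 t² − 28.56 t + 31.2 = 0.
Quadratic formula: t = (28.56 ± √203.32) / 9.81 = (28.56 ± 14.26) / 9.81 → t = 1.457 s or 4.364 s.
The first (ascending) time is 1.457 s.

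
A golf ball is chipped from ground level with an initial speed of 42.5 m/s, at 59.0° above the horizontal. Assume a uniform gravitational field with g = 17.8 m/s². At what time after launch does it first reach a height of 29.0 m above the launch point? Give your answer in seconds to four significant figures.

1.082 s

Horizontal component vₓ = 42.50 cos 59.0° = 21.89 m/s; vertical v_y0 = 42.50 sin 59.0° = 36.43 m/s.
Require v_y0 t − ½ g t² = 29.0, i.e. 8.900 t² − 36.43 t + 29.0 = 0.
t = [36.43 ± √(36.43² − 2·17.8·29.0)] / 17.8 = (36.43 ± 17.17) / 17.8, so t = 1.082 s or t = 3.011 s.
The first (ascending) time is 1.082 s.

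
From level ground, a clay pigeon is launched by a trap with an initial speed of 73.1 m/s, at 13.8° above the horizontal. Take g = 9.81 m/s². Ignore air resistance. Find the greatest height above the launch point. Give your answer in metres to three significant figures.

vₓ = 73.10 cos 13.8° = 70.99 m/s; v_y0 = 73.10 sin 13.8° = 17.44 m/s.
At the apex v_y = 0, so H = v_y0²/(2g) = 17.44²/19.62 = 15.50 m.

15.5 m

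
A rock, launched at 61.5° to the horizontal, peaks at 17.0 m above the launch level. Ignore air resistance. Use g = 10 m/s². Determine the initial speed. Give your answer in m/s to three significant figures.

21.0 m/s

At the peak v_y = 0, so v_y0 = √(2gH) = √(2 × 10.0 × 17.0) = 18.44 m/s.
v_y0 = v₀ sin θ ⇒ v₀ = 18.44 / sin 61.5° = 20.98 m/s.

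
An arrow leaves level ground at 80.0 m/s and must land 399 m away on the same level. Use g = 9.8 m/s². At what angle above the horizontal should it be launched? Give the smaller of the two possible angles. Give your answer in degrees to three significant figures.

Level-ground range R = v₀² sin(2θ)/g ⇒ sin(2θ) = gR/v₀² = 9.80 × 399 / 80.0² = 0.6110.
2θ = 37.66° or 180° − 37.66° = 142.3°, so θ = 18.83° or 71.17°.
The smaller angle is 18.83°.

18.8°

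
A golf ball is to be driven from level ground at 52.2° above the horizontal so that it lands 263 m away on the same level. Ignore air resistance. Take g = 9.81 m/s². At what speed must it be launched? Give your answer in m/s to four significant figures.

51.61 m/s

Level-ground range: R = v₀² sin(2θ)/g, so v₀ = √(gR / sin 2θ).
v₀ = √(9.81 × 263 / sin 104.4°) = √(2580 / 0.9686) = √2663.7 = 51.61 m/s.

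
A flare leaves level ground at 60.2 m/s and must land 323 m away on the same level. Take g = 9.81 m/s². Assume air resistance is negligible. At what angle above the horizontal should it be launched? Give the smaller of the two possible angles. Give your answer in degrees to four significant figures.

From R = (v₀²/g) sin 2θ: sin 2θ = 9.81 × 323 / 3624.0 = 0.8743.
2θ = 60.97° or 180° − 60.97° = 119.0°, so θ = 30.48° or 59.52°.
The smaller angle is 30.48°.

30.48°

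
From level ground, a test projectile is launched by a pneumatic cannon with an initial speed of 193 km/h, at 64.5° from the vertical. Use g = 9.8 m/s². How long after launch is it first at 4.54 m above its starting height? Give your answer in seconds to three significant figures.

0.206 s

Convert: 193 km/h = 193/3.6 = 53.61 m/s.
vₓ = 53.61 sin 64.5° = 48.39 m/s; v_y0 = 53.61 cos 64.5° = 23.08 m/s.
Height y(t) = 23.08 t − 4.900 t² = 4.54 gives 4.900 t² − 23.08 t + 4.54 = 0.
t = [23.08 ± √(23.08² − 2·9.80·4.54)] / 9.80 = (23.08 ± 21.06) / 9.80, so t = 0.2057 s or t = 4.505 s.
The first (ascending) time is 0.2057 s.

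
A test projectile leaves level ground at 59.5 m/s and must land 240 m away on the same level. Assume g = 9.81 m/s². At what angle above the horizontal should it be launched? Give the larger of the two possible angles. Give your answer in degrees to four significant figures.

69.16°

From R = (v₀²/g) sin 2θ: sin 2θ = 9.81 × 240 / 3540.2 = 0.6650.
2θ = 41.69° or 180° − 41.69° = 138.3°, so θ = 20.84° or 69.16°.
The larger angle is 69.16°.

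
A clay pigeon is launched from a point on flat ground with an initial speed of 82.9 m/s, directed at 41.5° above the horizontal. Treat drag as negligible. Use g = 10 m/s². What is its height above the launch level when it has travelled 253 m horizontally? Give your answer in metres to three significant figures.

141 m

vₓ = 82.90 cos 41.5° = 62.09 m/s; v_y0 = 82.90 sin 41.5° = 54.93 m/s.
x = vₓ t ⇒ t = 253/62.09 = 4.075 s.
Height: y = v_y0 t − ½ g t² = 54.93 × 4.075 − 5.000 × 4.075² = 223.8 − 83.02 = 140.8 m.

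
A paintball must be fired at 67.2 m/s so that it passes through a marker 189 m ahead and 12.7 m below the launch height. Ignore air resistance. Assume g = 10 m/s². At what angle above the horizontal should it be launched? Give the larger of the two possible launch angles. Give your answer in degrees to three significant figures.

77.8°

Trajectory: y = x tanθ − g x² (1 + tan²θ)/(2v₀²). With x = 189, y = −12.7, v₀ = 67.2, g = 10.0:
39.55 tan²θ − 189 tanθ + (26.85) = 0.
tanθ = [189 ± √(189² − 4 × 39.55 × (26.85))] / (2 × 39.55) = (189 ± 177.4) / 79.10, giving tanθ = 0.1466 or 4.632.
θ = 8.338° or 77.82°; the larger is 77.82°.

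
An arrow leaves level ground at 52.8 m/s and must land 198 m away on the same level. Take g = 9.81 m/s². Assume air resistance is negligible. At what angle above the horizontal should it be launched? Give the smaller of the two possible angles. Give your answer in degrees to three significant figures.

Level-ground range R = v₀² sin(2θ)/g ⇒ sin(2θ) = gR/v₀² = 9.81 × 198 / 52.8² = 0.6967.
2θ = 44.17° or 180° − 44.17° = 135.8°, so θ = 22.08° or 67.92°.
The smaller angle is 22.08°.

22.1°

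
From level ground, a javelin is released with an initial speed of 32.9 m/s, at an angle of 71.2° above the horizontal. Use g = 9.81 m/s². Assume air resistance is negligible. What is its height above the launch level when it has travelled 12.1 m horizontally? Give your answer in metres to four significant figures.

Horizontal component vₓ = 32.90 cos 71.2° = 10.60 m/s; vertical v_y0 = 32.90 sin 71.2° = 31.14 m/s.
x = vₓ t ⇒ t = 12.1/10.60 = 1.141 s.
Height: y = v_y0 t − ½ g t² = 31.14 × 1.141 − 4.905 × 1.141² = 35.54 − 6.388 = 29.16 m.

29.16 m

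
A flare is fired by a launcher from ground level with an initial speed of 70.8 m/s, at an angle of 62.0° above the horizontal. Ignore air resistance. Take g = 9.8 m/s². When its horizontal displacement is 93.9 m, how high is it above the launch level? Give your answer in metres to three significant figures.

137 m

vₓ = 70.80 cos 62.0° = 33.24 m/s; v_y0 = 70.80 sin 62.0° = 62.51 m/s.
At x = 93.9 m, t = x/vₓ = 93.9/33.24 = 2.825 s.
Height: y = v_y0 t − ½ g t² = 62.51 × 2.825 − 4.900 × 2.825² = 176.6 − 39.11 = 137.5 m.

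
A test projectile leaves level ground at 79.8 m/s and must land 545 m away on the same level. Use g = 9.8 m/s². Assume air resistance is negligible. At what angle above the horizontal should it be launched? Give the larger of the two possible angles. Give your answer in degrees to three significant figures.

61.5°

Level-ground range R = v₀² sin(2θ)/g ⇒ sin(2θ) = gR/v₀² = 9.80 × 545 / 79.8² = 0.8387.
2θ = 57.01° or 180° − 57.01° = 123.0°, so θ = 28.50° or 61.50°.
The larger angle is 61.50°.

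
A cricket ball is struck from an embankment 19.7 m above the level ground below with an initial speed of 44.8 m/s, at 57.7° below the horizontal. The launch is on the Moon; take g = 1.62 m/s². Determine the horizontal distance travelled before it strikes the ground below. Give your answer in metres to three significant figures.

12.3 m

Resolve: vₓ = 44.80 cos 57.7° = 23.94 m/s and v_y0 = −37.87 m/s (downward).
With up positive and y = 0 at the ground: y(t) = 19.7 + (−37.87) t − 0.8100 t². Setting y = 0 and taking the positive root: t = [−37.87 + √(37.87² + 2·1.62·19.7)] / 1.62 = (−37.87 + 38.70) / 1.62 = 0.5146 s.
Horizontal distance: R = vₓ t = 23.94 × 0.5146 = 12.32 m.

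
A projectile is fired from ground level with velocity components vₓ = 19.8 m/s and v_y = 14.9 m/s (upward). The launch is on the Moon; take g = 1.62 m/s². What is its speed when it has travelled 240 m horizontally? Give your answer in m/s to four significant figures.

At x = 240 m, t = x/vₓ = 240/19.80 = 12.12 s.
Vertical velocity there: v_y = v_y0 − g t = 14.90 − 1.62 × 12.12 = −4.736 m/s.
Speed: √(vₓ² + v_y²) = √(19.80² + 4.736²) = 20.36 m/s.

20.36 m/s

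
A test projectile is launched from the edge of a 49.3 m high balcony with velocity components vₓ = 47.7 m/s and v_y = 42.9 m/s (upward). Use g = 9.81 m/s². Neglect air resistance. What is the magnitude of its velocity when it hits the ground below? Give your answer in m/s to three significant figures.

Vertical motion (up positive, ground at y = 0): 4.905 t² − (42.90) t − 49.3 = 0, so t = (42.90 + √(42.90² + 2·9.81·49.3)) / 9.81 = (42.90 + 52.99) / 9.81 = 9.774 s.
Vertical velocity at impact: v_y = v_y0 − g t = 42.90 − 9.81 × 9.774 = −52.99 m/s.
Speed: |v| = √(vₓ² + v_y²) = √(47.70² + 52.99²) = 71.29 m/s.

71.3 m/s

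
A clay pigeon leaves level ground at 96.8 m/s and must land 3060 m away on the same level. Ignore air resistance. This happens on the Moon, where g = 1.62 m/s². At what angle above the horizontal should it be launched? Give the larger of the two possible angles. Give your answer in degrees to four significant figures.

74.03°

From R = (v₀²/g) sin 2θ: sin 2θ = 1.62 × 3060 / 9370.2 = 0.5290.
2θ = 31.94° or 180° − 31.94° = 148.1°, so θ = 15.97° or 74.03°.
The larger angle is 74.03°.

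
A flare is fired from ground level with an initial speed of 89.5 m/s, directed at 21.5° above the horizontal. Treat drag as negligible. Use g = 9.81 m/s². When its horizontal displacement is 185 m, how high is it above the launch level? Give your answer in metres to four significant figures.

vₓ = 89.50 cos 21.5° = 83.27 m/s; v_y0 = 89.50 sin 21.5° = 32.80 m/s.
At x = 185 m, t = x/vₓ = 185/83.27 = 2.222 s.
Height: y = v_y0 t − ½ g t² = 32.80 × 2.222 − 4.905 × 2.222² = 72.87 − 24.21 = 48.66 m.

48.66 m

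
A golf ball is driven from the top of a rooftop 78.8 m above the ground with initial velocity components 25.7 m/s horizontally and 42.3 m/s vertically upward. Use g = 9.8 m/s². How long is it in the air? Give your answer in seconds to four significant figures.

With up positive and y = 0 at the ground: y(t) = 78.8 + (42.30) t − 4.900 t². Setting y = 0 and taking the positive root: t = [42.30 + √(42.30² + 2·9.80·78.8)] / 9.80 = (42.30 + 57.74) / 9.80 = 10.21 s.

10.21 s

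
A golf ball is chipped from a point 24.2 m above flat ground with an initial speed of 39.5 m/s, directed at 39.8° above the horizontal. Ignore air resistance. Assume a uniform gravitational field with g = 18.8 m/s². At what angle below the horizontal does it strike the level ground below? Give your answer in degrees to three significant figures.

52.4°

Components: vₓ = 39.50 cos 39.8° = 30.35 m/s, v_y0 = 39.50 sin 39.8° = 25.28 m/s.
With up positive and y = 0 at the ground: y(t) = 24.2 + (25.28) t − 9.400 t². Setting y = 0 and taking the positive root: t = [25.28 + √(25.28² + 2·18.8·24.2)] / 18.8 = (25.28 + 39.36) / 18.8 = 3.439 s.
At impact: v_y = v_y0 − g t = −39.36 m/s; vₓ = 30.35 m/s.
Angle below horizontal: arctan(|v_y|/vₓ) = arctan(39.36/30.35) = 52.37°.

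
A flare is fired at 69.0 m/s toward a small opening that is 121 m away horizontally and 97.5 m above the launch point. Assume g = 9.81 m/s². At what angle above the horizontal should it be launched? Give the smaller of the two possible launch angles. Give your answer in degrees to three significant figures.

Trajectory: y = x tanθ − g x² (1 + tan²θ)/(2v₀²). With x = 121, y = 97.5, v₀ = 69.0, g = 9.81:
15.08 tan²θ − 121 tanθ + (112.6) = 0.
tanθ = [121 ± √(121² − 4 × 15.08 × (112.6))] / (2 × 15.08) = (121 ± 88.59) / 30.17, giving tanθ = 1.074 or 6.948.
θ = 47.05° or 81.81°; the smaller is 47.05°.

47.1°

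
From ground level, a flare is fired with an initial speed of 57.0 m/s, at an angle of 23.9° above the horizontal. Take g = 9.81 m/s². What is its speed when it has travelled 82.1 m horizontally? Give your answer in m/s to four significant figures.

Components: vₓ = 57.00 cos 23.9° = 52.11 m/s, v_y0 = 57.00 sin 23.9° = 23.09 m/s.
At x = 82.1 m, t = x/vₓ = 82.1/52.11 = 1.575 s.
Vertical velocity there: v_y = v_y0 − g t = 23.09 − 9.81 × 1.575 = 7.638 m/s.
Speed: √(vₓ² + v_y²) = √(52.11² + 7.638²) = 52.67 m/s.

52.67 m/s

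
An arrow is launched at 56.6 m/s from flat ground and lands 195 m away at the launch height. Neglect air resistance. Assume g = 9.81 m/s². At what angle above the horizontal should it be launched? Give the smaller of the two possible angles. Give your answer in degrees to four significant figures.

R = v₀² sin 2θ / g gives sin 2θ = gR/v₀² = 9.81·195/56.6² = 0.5971.
2θ = 36.66° or 180° − 36.66° = 143.3°, so θ = 18.33° or 71.67°.
The smaller angle is 18.33°.

18.33°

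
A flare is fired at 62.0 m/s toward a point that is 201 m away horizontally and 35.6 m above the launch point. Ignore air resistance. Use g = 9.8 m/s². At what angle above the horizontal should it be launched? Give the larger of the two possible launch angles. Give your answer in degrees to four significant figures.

73.64°

Trajectory: y = x tanθ − g x² (1 + tan²θ)/(2v₀²). With x = 201, y = 35.6, v₀ = 62.0, g = 9.80:
51.50 tan²θ − 201 tanθ + (87.10) = 0.
tanθ = [201 ± √(201² − 4 × 51.50 × (87.10))] / (2 × 51.50) = (201 ± 149.9) / 103.0, giving tanθ = 0.4965 or 3.406.
θ = 26.40° or 73.64°; the larger is 73.64°.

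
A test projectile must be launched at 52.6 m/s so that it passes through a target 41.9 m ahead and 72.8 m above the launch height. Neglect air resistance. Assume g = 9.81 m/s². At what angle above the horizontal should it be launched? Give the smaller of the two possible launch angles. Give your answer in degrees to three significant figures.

Trajectory: y = x tanθ − g x² (1 + tan²θ)/(2v₀²). With x = 41.9, y = 72.8, v₀ = 52.6, g = 9.81:
3.112 tan²θ − 41.9 tanθ + (75.91) = 0.
tanθ = [41.9 ± √(41.9² − 4 × 3.112 × (75.91))] / (2 × 3.112) = (41.9 ± 28.47) / 6.225, giving tanθ = 2.158 or 11.30.
θ = 65.13° or 84.94°; the smaller is 65.13°.

65.1°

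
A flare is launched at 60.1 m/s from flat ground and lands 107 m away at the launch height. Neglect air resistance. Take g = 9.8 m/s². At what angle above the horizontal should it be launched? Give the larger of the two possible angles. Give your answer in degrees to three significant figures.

81.6°

R = v₀² sin 2θ / g gives sin 2θ = gR/v₀² = 9.80·107/60.1² = 0.2903.
2θ = 16.88° or 180° − 16.88° = 163.1°, so θ = 8.438° or 81.56°.
The larger angle is 81.56°.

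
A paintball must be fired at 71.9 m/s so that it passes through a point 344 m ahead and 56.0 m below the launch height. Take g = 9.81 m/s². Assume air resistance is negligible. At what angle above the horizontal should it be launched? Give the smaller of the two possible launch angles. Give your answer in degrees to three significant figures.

9.84°

Trajectory: y = x tanθ − g x² (1 + tan²θ)/(2v₀²). With x = 344, y = −56.0, v₀ = 71.9, g = 9.81:
112.3 tan²θ − 344 tanθ + (56.28) = 0.
tanθ = [344 ± √(344² − 4 × 112.3 × (56.28))] / (2 × 112.3) = (344 ± 305.1) / 224.6, giving tanθ = 0.1734 or 2.890.
θ = 9.838° or 70.92°; the smaller is 9.838°.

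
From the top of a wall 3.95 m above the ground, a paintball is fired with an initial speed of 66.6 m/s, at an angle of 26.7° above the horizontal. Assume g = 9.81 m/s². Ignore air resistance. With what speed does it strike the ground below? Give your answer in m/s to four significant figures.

vₓ = 66.60 cos 26.7° = 59.50 m/s; v_y0 = 66.60 sin 26.7° = 29.92 m/s.
Vertical motion (up positive, ground at y = 0): 4.905 t² − (29.92) t − 3.95 = 0, so t = (29.92 + √(29.92² + 2·9.81·3.95)) / 9.81 = (29.92 + 31.19) / 9.81 = 6.230 s.
Vertical velocity at impact: v_y = v_y0 − g t = 29.92 − 9.81 × 6.230 = −31.19 m/s.
Speed: |v| = √(vₓ² + v_y²) = √(59.50² + 31.19²) = 67.18 m/s.

67.18 m/s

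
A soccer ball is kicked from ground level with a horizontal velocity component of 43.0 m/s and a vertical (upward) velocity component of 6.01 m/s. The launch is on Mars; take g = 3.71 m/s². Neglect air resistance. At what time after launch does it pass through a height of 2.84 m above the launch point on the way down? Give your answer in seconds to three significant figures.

2.67 s

Require v_y0 t − ½ g t² = 2.84, i.e. 1.855 t² − 6.010 t + 2.84 = 0.
Quadratic formula: t = (6.010 ± √15.047) / 3.71 = (6.010 ± 3.879) / 3.71 → t = 0.5744 s or 2.666 s.
The descending-branch root is 2.666 s.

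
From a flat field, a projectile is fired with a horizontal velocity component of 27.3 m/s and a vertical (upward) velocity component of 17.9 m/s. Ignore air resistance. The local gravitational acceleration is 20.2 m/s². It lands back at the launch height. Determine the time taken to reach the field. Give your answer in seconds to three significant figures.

1.77 s

It returns to y = 0 when t = 2 v_y0 / g = 2(17.90)/20.2 = 1.772 s.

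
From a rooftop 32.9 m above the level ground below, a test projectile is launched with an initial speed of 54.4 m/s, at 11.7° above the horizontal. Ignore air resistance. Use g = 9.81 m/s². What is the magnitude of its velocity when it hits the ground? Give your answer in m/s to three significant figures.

Components: vₓ = 54.40 cos 11.7° = 53.27 m/s, v_y0 = 54.40 sin 11.7° = 11.03 m/s.
The projectile lands when y = 32.9 + (11.03) t − ½·9.81·t² = 0. Positive root: t = (11.03 + √(11.03² + 2·9.81·32.9)) / 9.81 = (11.03 + 27.70) / 9.81 = 3.948 s.
Vertical velocity at impact: v_y = v_y0 − g t = 11.03 − 9.81 × 3.948 = −27.70 m/s.
Speed: |v| = √(vₓ² + v_y²) = √(53.27² + 27.70²) = 60.04 m/s.

60.0 m/s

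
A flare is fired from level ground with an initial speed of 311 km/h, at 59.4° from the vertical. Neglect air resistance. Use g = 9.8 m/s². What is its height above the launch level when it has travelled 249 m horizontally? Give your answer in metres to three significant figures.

92.3 m

Convert: 311 km/h = 311/3.6 = 86.39 m/s.
Resolve: vₓ = 86.39 sin 59.4° = 74.36 m/s and v_y0 = 86.39 cos 59.4° = 43.98 m/s.
x = vₓ t ⇒ t = 249/74.36 = 3.349 s.
Height: y = v_y0 t − ½ g t² = 43.98 × 3.349 − 4.900 × 3.349² = 147.3 − 54.95 = 92.31 m.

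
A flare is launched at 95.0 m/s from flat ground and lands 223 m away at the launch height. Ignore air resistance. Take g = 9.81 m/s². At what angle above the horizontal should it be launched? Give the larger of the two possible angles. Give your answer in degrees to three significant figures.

83.0°

From R = (v₀²/g) sin 2θ: sin 2θ = 9.81 × 223 / 9025.0 = 0.2424.
2θ = 14.03° or 180° − 14.03° = 166.0°, so θ = 7.014° or 82.99°.
The larger angle is 82.99°.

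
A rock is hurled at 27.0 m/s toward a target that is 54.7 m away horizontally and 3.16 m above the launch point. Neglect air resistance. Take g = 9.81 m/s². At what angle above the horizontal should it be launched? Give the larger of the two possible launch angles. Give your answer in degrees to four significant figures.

Trajectory: y = x tanθ − g x² (1 + tan²θ)/(2v₀²). With x = 54.7, y = 3.16, v₀ = 27.0, g = 9.81:
20.13 tan²θ − 54.7 tanθ + (23.29) = 0.
tanθ = [54.7 ± √(54.7² − 4 × 20.13 × (23.29))] / (2 × 20.13) = (54.7 ± 33.41) / 40.26, giving tanθ = 0.5287 or 2.188.
θ = 27.86° or 65.44°; the larger is 65.44°.

65.44°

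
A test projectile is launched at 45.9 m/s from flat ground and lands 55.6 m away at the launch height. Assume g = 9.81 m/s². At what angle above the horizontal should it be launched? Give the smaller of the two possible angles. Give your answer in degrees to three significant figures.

R = v₀² sin 2θ / g gives sin 2θ = gR/v₀² = 9.81·55.6/45.9² = 0.2589.
2θ = 15.00° or 180° − 15.00° = 165.0°, so θ = 7.502° or 82.50°.
The smaller angle is 7.502°.

7.50°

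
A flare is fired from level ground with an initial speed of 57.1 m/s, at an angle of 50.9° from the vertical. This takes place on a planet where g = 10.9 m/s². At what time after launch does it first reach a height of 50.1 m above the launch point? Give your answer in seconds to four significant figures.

Horizontal component vₓ = 57.10 sin 50.9° = 44.31 m/s; vertical v_y0 = 57.10 cos 50.9° = 36.01 m/s.
Height y(t) = 36.01 t − 5.450 t² = 50.1 gives 5.450 t² − 36.01 t + 50.1 = 0.
Quadratic formula: t = (36.01 ± √204.65) / 10.9 = (36.01 ± 14.31) / 10.9 → t = 1.991 s or 4.616 s.
The first (ascending) time is 1.991 s.

1.991 s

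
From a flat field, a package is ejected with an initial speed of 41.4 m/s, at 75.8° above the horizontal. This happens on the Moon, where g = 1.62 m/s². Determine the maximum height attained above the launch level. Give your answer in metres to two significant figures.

Horizontal component vₓ = 41.40 cos 75.8° = 10.16 m/s; vertical v_y0 = 41.40 sin 75.8° = 40.14 m/s.
At the apex v_y = 0, so H = v_y0²/(2g) = 40.14²/3.240 = 497.2 m.

500 m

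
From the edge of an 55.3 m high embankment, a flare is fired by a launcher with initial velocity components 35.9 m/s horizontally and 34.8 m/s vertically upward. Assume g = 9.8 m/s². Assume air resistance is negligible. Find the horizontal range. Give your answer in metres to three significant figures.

The projectile lands when y = 55.3 + (34.80) t − ½·9.80·t² = 0. Positive root: t = (34.80 + √(34.80² + 2·9.80·55.3)) / 9.80 = (34.80 + 47.91) / 9.80 = 8.439 s.
Horizontal distance: R = vₓ t = 35.90 × 8.439 = 303.0 m.

303 m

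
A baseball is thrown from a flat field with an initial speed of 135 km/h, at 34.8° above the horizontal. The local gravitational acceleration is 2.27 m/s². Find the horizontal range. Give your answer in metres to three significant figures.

581 m

Convert: 135 km/h = 135/3.6 = 37.50 m/s.
Horizontal component vₓ = 37.50 cos 34.8° = 30.79 m/s; vertical v_y0 = 37.50 sin 34.8° = 21.40 m/s.
Time aloft: T = 2 v_y0 / g = 2 × 21.40 / 2.27 = 18.86 s.
Range: R = vₓ T = 30.79 × 18.86 = 580.6 m.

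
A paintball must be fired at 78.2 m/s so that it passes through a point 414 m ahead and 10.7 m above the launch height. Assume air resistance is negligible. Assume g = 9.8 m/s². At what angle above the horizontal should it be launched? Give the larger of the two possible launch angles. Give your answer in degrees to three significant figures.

69.0°

Trajectory: y = x tanθ − g x² (1 + tan²θ)/(2v₀²). With x = 414, y = 10.7, v₀ = 78.2, g = 9.80:
137.3 tan²θ − 414 tanθ + (148.0) = 0.
tanθ = [414 ± √(414² − 4 × 137.3 × (148.0))] / (2 × 137.3) = (414 ± 300.1) / 274.7, giving tanθ = 0.4146 or 2.600.
θ = 22.52° or 68.96°; the larger is 68.96°.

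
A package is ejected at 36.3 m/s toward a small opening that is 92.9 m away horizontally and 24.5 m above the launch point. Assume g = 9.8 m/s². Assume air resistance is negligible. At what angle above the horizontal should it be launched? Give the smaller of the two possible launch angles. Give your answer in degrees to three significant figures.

Trajectory: y = x tanθ − g x² (1 + tan²θ)/(2v₀²). With x = 92.9, y = 24.5, v₀ = 36.3, g = 9.80:
32.09 tan²θ − 92.9 tanθ + (56.59) = 0.
tanθ = [92.9 ± √(92.9² − 4 × 32.09 × (56.59))] / (2 × 32.09) = (92.9 ± 36.95) / 64.19, giving tanθ = 0.8717 or 2.023.
θ = 41.08° or 63.70°; the smaller is 41.08°.

41.1°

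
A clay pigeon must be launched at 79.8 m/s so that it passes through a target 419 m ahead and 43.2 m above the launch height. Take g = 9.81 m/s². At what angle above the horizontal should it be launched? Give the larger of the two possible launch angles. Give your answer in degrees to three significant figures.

Trajectory: y = x tanθ − g x² (1 + tan²θ)/(2v₀²). With x = 419, y = 43.2, v₀ = 79.8, g = 9.81:
135.2 tan²θ − 419 tanθ + (178.4) = 0.
tanθ = [419 ± √(419² − 4 × 135.2 × (178.4))] / (2 × 135.2) = (419 ± 281.2) / 270.5, giving tanθ = 0.5097 or 2.589.
θ = 27.01° or 68.88°; the larger is 68.88°.

68.9°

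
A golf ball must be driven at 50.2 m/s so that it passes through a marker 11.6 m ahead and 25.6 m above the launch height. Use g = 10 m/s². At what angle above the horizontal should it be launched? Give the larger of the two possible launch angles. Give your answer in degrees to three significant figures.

88.6°

Trajectory: y = x tanθ − g x² (1 + tan²θ)/(2v₀²). With x = 11.6, y = 25.6, v₀ = 50.2, g = 10.0:
0.2670 tan²θ − 11.6 tanθ + (25.87) = 0.
tanθ = [11.6 ± √(11.6² − 4 × 0.2670 × (25.87))] / (2 × 0.2670) = (11.6 ± 10.34) / 0.5340, giving tanθ = 2.358 or 41.09.
θ = 67.02° or 88.61°; the larger is 88.61°.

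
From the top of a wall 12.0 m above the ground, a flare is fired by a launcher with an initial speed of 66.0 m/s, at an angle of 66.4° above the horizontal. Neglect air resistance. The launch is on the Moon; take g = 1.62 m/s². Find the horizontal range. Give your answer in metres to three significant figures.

1980 m

Horizontal component vₓ = 66.00 cos 66.4° = 26.42 m/s; vertical v_y0 = 66.00 sin 66.4° = 60.48 m/s.
The projectile lands when y = 12.0 + (60.48) t − ½·1.62·t² = 0. Positive root: t = (60.48 + √(60.48² + 2·1.62·12.0)) / 1.62 = (60.48 + 60.80) / 1.62 = 74.86 s.
Horizontal distance: R = vₓ t = 26.42 × 74.86 = 1978 m.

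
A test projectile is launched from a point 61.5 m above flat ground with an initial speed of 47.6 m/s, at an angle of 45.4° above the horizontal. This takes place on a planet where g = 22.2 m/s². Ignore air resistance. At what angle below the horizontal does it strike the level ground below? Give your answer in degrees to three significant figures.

vₓ = 47.60 cos 45.4° = 33.42 m/s; v_y0 = 47.60 sin 45.4° = 33.89 m/s.
Vertical motion (up positive, ground at y = 0): 11.10 t² − (33.89) t − 61.5 = 0, so t = (33.89 + √(33.89² + 2·22.2·61.5)) / 22.2 = (33.89 + 62.28) / 22.2 = 4.332 s.
At impact: v_y = v_y0 − g t = −62.28 m/s; vₓ = 33.42 m/s.
Angle below horizontal: arctan(|v_y|/vₓ) = arctan(62.28/33.42) = 61.78°.

61.8°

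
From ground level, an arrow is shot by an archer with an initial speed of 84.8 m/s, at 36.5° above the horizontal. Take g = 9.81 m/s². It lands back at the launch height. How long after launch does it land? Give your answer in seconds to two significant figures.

10 s

vₓ = 84.80 cos 36.5° = 68.17 m/s; v_y0 = 84.80 sin 36.5° = 50.44 m/s.
Time of flight on level ground: T = 2 v_y0 / g = 2 × 50.44 / 9.81 = 10.28 s.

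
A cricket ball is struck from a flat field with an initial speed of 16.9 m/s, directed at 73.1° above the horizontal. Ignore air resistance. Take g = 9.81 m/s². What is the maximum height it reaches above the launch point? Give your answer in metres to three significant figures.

13.3 m

Components: vₓ = 16.90 cos 73.1° = 4.913 m/s, v_y0 = 16.90 sin 73.1° = 16.17 m/s.
Peak height H = v_y0² / (2g) = 261.47 / 19.62 = 13.33 m.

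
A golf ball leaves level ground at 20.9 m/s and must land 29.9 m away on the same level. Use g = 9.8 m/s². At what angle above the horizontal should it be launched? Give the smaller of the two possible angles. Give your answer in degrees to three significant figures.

21.1°

R = v₀² sin 2θ / g gives sin 2θ = gR/v₀² = 9.80·29.9/20.9² = 0.6708.
2θ = 42.13° or 180° − 42.13° = 137.9°, so θ = 21.07° or 68.93°.
The smaller angle is 21.07°.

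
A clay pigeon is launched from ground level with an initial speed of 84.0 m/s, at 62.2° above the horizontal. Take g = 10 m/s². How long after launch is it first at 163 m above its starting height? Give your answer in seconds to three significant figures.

2.68 s

vₓ = 84.00 cos 62.2° = 39.18 m/s; v_y0 = 84.00 sin 62.2° = 74.30 m/s.
Set y = v_y0 t − ½ g t² = 163: 5.000 t² − 74.30 t + 163 = 0.
Quadratic formula: t = (74.30 ± √2261.2) / 10.0 = (74.30 ± 47.55) / 10.0 → t = 2.675 s or 12.19 s.
The first (ascending) time is 2.675 s.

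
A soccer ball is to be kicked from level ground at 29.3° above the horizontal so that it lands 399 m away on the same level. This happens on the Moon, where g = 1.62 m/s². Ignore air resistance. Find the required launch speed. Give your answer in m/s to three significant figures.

27.5 m/s

Level-ground range: R = v₀² sin(2θ)/g, so v₀ = √(gR / sin 2θ).
v₀ = √(1.62 × 399 / sin 58.60°) = √(646.4 / 0.8536) = √757.28 = 27.52 m/s.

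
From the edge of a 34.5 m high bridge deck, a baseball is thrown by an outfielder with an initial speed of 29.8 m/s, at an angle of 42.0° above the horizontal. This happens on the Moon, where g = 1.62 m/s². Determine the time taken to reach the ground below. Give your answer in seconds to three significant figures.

Components: vₓ = 29.80 cos 42.0° = 22.15 m/s, v_y0 = 29.80 sin 42.0° = 19.94 m/s.
The projectile lands when y = 34.5 + (19.94) t − ½·1.62·t² = 0. Positive root: t = (19.94 + √(19.94² + 2·1.62·34.5)) / 1.62 = (19.94 + 22.57) / 1.62 = 26.24 s.

26.2 s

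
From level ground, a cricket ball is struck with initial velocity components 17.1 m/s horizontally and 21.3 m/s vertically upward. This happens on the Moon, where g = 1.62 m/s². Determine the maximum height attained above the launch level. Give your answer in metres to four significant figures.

Maximum height: H = v_y0² / (2g) = 21.30² / (2 × 1.62) = 140.0 m.

140.0 m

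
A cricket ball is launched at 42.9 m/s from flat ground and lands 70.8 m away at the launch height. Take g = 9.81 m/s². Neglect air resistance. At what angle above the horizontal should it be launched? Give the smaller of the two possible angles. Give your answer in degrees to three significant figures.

11.1°

R = v₀² sin 2θ / g gives sin 2θ = gR/v₀² = 9.81·70.8/42.9² = 0.3774.
2θ = 22.17° or 180° − 22.17° = 157.8°, so θ = 11.09° or 78.91°.
The smaller angle is 11.09°.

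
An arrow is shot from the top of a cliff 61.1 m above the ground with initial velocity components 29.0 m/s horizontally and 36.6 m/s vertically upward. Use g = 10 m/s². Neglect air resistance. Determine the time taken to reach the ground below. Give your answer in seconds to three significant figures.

8.72 s

With up positive and y = 0 at the ground: y(t) = 61.1 + (36.60) t − 5.000 t². Setting y = 0 and taking the positive root: t = [36.60 + √(36.60² + 2·10.0·61.1)] / 10.0 = (36.60 + 50.61) / 10.0 = 8.721 s.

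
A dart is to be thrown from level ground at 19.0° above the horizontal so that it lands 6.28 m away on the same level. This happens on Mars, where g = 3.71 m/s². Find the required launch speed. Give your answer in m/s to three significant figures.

On level ground R = v₀² sin 2θ / g ⇒ v₀ = √(gR / sin 2θ).
v₀ = √(3.71 × 6.28 / sin 38.00°) = √(23.30 / 0.6157) = √37.844 = 6.152 m/s.

6.15 m/s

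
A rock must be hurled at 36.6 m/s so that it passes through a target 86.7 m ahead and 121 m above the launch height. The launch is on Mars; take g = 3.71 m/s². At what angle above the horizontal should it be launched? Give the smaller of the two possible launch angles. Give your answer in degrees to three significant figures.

63.3°

Trajectory: y = x tanθ − g x² (1 + tan²θ)/(2v₀²). With x = 86.7, y = 121, v₀ = 36.6, g = 3.71:
10.41 tan²θ − 86.7 tanθ + (131.4) = 0.
tanθ = [86.7 ± √(86.7² − 4 × 10.41 × (131.4))] / (2 × 10.41) = (86.7 ± 45.23) / 20.82, giving tanθ = 1.992 or 6.337.
θ = 63.34° or 81.03°; the smaller is 63.34°.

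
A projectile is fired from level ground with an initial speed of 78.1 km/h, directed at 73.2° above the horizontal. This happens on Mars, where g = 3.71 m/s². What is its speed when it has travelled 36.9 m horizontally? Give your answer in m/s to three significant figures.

6.36 m/s

Convert: 78.1 km/h = 78.1/3.6 = 21.69 m/s.
Resolve: vₓ = 21.69 cos 73.2° = 6.270 m/s and v_y0 = 21.69 sin 73.2° = 20.77 m/s.
Time to reach x = 36.9 m: t = x/vₓ = 36.9/6.270 = 5.885 s.
Vertical velocity there: v_y = v_y0 − g t = 20.77 − 3.71 × 5.885 = −1.064 m/s.
Speed: √(vₓ² + v_y²) = √(6.270² + 1.064²) = 6.360 m/s.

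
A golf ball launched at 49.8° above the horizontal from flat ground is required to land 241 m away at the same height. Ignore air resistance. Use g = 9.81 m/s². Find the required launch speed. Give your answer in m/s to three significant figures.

From R = (v₀² / g) sin 2θ: v₀ = √(gR / sin 2θ).
v₀ = √(9.81 × 241 / sin 99.60°) = √(2364 / 0.9860) = √2397.8 = 48.97 m/s.

49.0 m/s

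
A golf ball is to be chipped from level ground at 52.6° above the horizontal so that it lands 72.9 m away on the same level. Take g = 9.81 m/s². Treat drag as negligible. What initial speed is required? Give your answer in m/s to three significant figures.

27.2 m/s

From R = (v₀² / g) sin 2θ: v₀ = √(gR / sin 2θ).
v₀ = √(9.81 × 72.9 / sin 105.2°) = √(715.1 / 0.9650) = √741.07 = 27.22 m/s.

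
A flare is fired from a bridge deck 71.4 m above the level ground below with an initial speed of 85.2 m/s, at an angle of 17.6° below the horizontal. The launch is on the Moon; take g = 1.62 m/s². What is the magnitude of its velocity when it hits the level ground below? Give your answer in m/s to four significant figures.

86.55 m/s

Resolve: vₓ = 85.20 cos 17.6° = 81.21 m/s and v_y0 = −25.76 m/s (downward).
Vertical motion (up positive, ground at y = 0): 0.8100 t² − (−25.76) t − 71.4 = 0, so t = (−25.76 + √(25.76² + 2·1.62·71.4)) / 1.62 = (−25.76 + 29.92) / 1.62 = 2.565 s.
Vertical velocity at impact: v_y = v_y0 − g t = −25.76 − 1.62 × 2.565 = −29.92 m/s.
Speed: |v| = √(vₓ² + v_y²) = √(81.21² + 29.92²) = 86.55 m/s.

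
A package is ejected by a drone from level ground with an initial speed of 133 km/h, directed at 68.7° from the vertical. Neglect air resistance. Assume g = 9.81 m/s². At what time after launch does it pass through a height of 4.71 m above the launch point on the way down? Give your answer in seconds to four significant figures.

Convert: 133 km/h = 133/3.6 = 36.94 m/s.
vₓ = 36.94 sin 68.7° = 34.42 m/s; v_y0 = 36.94 cos 68.7° = 13.42 m/s.
Set y = v_y0 t − ½ g t² = 4.71: 4.905 t² − 13.42 t + 4.71 = 0.
t = [13.42 ± √(13.42² − 2·9.81·4.71)] / 9.81 = (13.42 ± 9.364) / 9.81, so t = 0.4134 s or t = 2.323 s.
The descending-branch root is 2.323 s.

2.323 s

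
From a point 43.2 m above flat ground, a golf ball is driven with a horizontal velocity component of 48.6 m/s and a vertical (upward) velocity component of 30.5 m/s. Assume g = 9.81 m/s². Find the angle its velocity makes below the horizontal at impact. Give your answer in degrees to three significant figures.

40.9°

With up positive and y = 0 at the ground: y(t) = 43.2 + (30.50) t − 4.905 t². Setting y = 0 and taking the positive root: t = [30.50 + √(30.50² + 2·9.81·43.2)] / 9.81 = (30.50 + 42.16) / 9.81 = 7.407 s.
At impact: v_y = v_y0 − g t = −42.16 m/s; vₓ = 48.60 m/s.
Angle below horizontal: arctan(|v_y|/vₓ) = arctan(42.16/48.60) = 40.94°.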